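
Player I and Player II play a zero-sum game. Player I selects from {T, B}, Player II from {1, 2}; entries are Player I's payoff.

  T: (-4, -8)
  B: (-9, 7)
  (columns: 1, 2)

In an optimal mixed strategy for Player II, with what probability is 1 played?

3/4

Row minima: T → -8, B → -9; maximin = -8.
Column maxima: 1 → -4, 2 → 7; minimax = -4.
-8 ≠ -4, so there is no saddle point; optimal play is mixed.
Let Player I play T with probability p. Expected payoff against 1: (-4)p + (-9)(1−p) = 5p − 9; against 2: (-8)p + 7(1−p) = −15p + 7.
Setting these equal: 5p − 9 = −15p + 7 ⇒ 20p = 16 ⇒ p = 4/5, and the value is (5)·(4/5) − 9 = -5.
For Player II: with q = P(1), equating T's and B's payoffs gives 4q − 8 = −16q + 7 ⇒ q = 3/4.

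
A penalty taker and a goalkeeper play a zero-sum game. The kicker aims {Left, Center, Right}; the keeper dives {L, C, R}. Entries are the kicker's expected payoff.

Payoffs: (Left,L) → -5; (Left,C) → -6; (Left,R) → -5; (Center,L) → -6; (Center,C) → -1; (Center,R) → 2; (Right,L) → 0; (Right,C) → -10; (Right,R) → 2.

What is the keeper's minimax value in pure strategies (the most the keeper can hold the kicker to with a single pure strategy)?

-1

Column maxima: L → 0, C → -1, R → 2.
The smallest of these is -1.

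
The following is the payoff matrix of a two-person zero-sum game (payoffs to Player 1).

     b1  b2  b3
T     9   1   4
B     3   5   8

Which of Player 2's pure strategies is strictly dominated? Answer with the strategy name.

b3

b2 holds Player 1's payoff strictly below b3 in every row: 1 < 4, 5 < 8.
So b3 is strictly dominated for Player 2.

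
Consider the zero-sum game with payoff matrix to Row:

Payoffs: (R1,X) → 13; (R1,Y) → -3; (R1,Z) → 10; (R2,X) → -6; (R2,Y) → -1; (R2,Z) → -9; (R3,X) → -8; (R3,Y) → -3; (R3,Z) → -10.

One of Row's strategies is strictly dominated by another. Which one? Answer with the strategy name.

R2 gives a strictly higher payoff than R3 against every column: -6 > -8, -1 > -3, -9 > -10.
So R3 is strictly dominated and Row never plays it.

R3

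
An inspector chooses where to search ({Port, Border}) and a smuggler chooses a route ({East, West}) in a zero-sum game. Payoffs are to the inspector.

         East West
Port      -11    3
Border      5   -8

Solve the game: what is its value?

Row minima: Port → -11, Border → -8; maximin = -8.
Column maxima: East → 5, West → 3; minimax = 3.
-8 ≠ 3, so there is no saddle point; optimal play is mixed.
Let the inspector play Port with probability p. Expected payoff against East: (-11)p + 5(1−p) = −16p + 5; against West: 3p + (-8)(1−p) = 11p − 8.
Setting these equal: −16p + 5 = 11p − 8 ⇒ −27p = -13 ⇒ p = 13/27, and the value is (-16)·(13/27) + 5 = -73/27.
For the smuggler: with q = P(East), equating Port's and Border's payoffs gives −14q + 3 = 13q − 8 ⇒ q = 11/27.

-73/27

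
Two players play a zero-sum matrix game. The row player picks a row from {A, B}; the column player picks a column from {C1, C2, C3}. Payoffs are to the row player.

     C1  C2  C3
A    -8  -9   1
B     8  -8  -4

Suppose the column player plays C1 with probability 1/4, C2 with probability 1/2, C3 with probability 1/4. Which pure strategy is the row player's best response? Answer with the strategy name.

B

Expected payoff of A: (1/4)·(-8) + (1/2)·(-9) + (1/4)·1 = -25/4.
Expected payoff of B: (1/4)·8 + (1/2)·(-8) + (1/4)·(-4) = -3.
The largest is -3, so the row player's best response is B.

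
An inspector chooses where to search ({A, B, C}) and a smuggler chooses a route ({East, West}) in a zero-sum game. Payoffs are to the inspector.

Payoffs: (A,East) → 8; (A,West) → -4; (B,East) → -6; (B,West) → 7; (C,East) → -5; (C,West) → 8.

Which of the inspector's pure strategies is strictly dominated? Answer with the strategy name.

C gives a strictly higher payoff than B against every column: -5 > -6, 8 > 7.
So B is strictly dominated and the inspector never plays it.

B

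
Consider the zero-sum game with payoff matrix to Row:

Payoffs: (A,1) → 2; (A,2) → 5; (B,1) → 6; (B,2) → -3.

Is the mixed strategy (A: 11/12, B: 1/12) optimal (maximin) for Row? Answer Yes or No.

No

Against 1 this mix gives (11/12)·2 + (1/12)·6 = 7/3.
Against 2 this mix gives (11/12)·5 + (1/12)·(-3) = 13/3.
Column will play 1, holding Row to 7/3. Shifting weight toward the row that does better against 1 would raise this floor (the equalizing mix achieves 3 against both 1 and 2), so the proposed strategy is not optimal.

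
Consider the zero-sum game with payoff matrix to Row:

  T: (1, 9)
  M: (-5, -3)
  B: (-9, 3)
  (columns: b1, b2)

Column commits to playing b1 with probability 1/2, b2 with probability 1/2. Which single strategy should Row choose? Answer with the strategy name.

T

Expected payoff of T: (1/2)·1 + (1/2)·9 = 5.
Expected payoff of M: (1/2)·(-5) + (1/2)·(-3) = -4.
Expected payoff of B: (1/2)·(-9) + (1/2)·3 = -3.
The largest is 5, so Row's best response is T.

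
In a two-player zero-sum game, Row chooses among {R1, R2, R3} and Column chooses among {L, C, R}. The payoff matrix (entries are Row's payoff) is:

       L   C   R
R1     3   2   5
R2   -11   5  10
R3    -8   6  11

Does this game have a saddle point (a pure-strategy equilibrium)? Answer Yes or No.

Row minima: R1 → 2, R2 → -11, R3 → -8; maximin = 2.
Column maxima: L → 3, C → 6, R → 11; minimax = 3.
2 ≠ 3, so no pure-strategy equilibrium exists.

No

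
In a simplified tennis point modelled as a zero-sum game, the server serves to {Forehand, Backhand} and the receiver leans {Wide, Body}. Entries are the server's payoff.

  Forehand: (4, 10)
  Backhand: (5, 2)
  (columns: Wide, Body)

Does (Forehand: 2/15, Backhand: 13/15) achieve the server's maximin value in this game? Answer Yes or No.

Against Wide this mix gives (2/15)·4 + (13/15)·5 = 73/15.
Against Body this mix gives (2/15)·10 + (13/15)·2 = 46/15.
The receiver will play Body, holding the server to 46/15. Shifting weight toward the row that does better against Body would raise this floor (the equalizing mix achieves 14/3 against both Body and Wide), so the proposed strategy is not optimal.

No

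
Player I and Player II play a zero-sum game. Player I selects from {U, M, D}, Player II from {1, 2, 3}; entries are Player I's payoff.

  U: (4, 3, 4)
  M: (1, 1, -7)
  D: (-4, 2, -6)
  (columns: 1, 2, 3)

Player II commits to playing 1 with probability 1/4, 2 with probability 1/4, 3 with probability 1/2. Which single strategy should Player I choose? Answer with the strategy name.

U

Expected payoff of U: (1/4)·4 + (1/4)·3 + (1/2)·4 = 15/4.
Expected payoff of M: (1/4)·1 + (1/4)·1 + (1/2)·(-7) = -3.
Expected payoff of D: (1/4)·(-4) + (1/4)·2 + (1/2)·(-6) = -7/2.
The largest is 15/4, so Player I's best response is U.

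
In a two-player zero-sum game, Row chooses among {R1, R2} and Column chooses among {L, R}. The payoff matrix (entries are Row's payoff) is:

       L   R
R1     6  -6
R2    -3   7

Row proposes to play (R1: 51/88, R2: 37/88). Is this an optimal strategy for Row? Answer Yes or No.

Against L this mix gives (51/88)·6 + (37/88)·(-3) = 195/88.
Against R this mix gives (51/88)·(-6) + (37/88)·7 = -47/88.
Column will play R, holding Row to -47/88. Shifting weight toward the row that does better against R would raise this floor (the equalizing mix achieves 12/11 against both R and L), so the proposed strategy is not optimal.

No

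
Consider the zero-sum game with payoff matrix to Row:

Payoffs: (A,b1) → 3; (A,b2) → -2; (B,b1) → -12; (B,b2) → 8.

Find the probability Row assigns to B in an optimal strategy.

Row minima: A → -2, B → -12; maximin = -2.
Column maxima: b1 → 3, b2 → 8; minimax = 3.
-2 ≠ 3, so there is no saddle point; optimal play is mixed.
Let Row play A with probability p. Expected payoff against b1: 3p + (-12)(1−p) = 15p − 12; against b2: (-2)p + 8(1−p) = −10p + 8.
Setting these equal: 15p − 12 = −10p + 8 ⇒ 25p = 20 ⇒ p = 4/5, and the value is (15)·(4/5) − 12 = 0.
For Column: with q = P(b1), equating A's and B's payoffs gives 5q − 2 = −20q + 8 ⇒ q = 2/5.

1/5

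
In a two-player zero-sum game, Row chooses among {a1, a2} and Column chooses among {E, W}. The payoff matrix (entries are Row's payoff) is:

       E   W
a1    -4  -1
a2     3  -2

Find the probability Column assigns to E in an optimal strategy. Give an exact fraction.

Row minima: a1 → -4, a2 → -2; maximin = -2.
Column maxima: E → 3, W → -1; minimax = -1.
-2 ≠ -1, so there is no saddle point; optimal play is mixed.
Let Row play a1 with probability p. Expected payoff against E: (-4)p + 3(1−p) = −7p + 3; against W: (-1)p + (-2)(1−p) = p − 2.
Setting these equal: −7p + 3 = p − 2 ⇒ −8p = -5 ⇒ p = 5/8, and the value is (-7)·(5/8) + 3 = -11/8.
For Column: with q = P(E), equating a1's and a2's payoffs gives −3q − 1 = 5q − 2 ⇒ q = 1/8.

1/8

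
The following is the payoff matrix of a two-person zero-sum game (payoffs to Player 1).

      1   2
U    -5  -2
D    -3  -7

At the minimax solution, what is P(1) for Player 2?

5/7

Row minima: U → -5, D → -7; maximin = -5.
Column maxima: 1 → -3, 2 → -2; minimax = -3.
-5 ≠ -3, so there is no saddle point; optimal play is mixed.
Let Player 1 play U with probability p. Expected payoff against 1: (-5)p + (-3)(1−p) = −2p − 3; against 2: (-2)p + (-7)(1−p) = 5p − 7.
Setting these equal: −2p − 3 = 5p − 7 ⇒ −7p = -4 ⇒ p = 4/7, and the value is (-2)·(4/7) − 3 = -29/7.
For Player 2: with q = P(1), equating U's and D's payoffs gives −3q − 2 = 4q − 7 ⇒ q = 5/7.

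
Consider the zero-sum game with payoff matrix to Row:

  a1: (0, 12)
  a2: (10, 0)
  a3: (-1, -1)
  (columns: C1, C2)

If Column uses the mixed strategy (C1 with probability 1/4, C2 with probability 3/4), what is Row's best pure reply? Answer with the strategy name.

a1

Expected payoff of a1: (1/4)·0 + (3/4)·12 = 9.
Expected payoff of a2: (1/4)·10 + (3/4)·0 = 5/2.
Expected payoff of a3: (1/4)·(-1) + (3/4)·(-1) = -1.
The largest is 9, so Row's best response is a1.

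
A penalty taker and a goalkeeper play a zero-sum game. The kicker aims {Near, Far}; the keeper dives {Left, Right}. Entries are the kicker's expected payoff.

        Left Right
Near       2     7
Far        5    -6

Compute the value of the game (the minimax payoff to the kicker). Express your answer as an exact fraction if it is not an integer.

Row minima: Near → 2, Far → -6; maximin = 2.
Column maxima: Left → 5, Right → 7; minimax = 5.
2 ≠ 5, so there is no saddle point; optimal play is mixed.
Let the kicker play Near with probability p. Expected payoff against Left: 2p + 5(1−p) = −3p + 5; against Right: 7p + (-6)(1−p) = 13p − 6.
Setting these equal: −3p + 5 = 13p − 6 ⇒ −16p = -11 ⇒ p = 11/16, and the value is (-3)·(11/16) + 5 = 47/16.
For the keeper: with q = P(Left), equating Near's and Far's payoffs gives −5q + 7 = 11q − 6 ⇒ q = 13/16.

47/16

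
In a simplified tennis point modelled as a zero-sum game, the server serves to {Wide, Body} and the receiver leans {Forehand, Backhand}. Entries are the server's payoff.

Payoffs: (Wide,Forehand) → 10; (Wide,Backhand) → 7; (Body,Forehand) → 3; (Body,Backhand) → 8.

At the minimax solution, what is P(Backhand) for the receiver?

Row minima: Wide → 7, Body → 3; maximin = 7.
Column maxima: Forehand → 10, Backhand → 8; minimax = 8.
7 ≠ 8, so there is no saddle point; optimal play is mixed.
Let the server play Wide with probability p. Expected payoff against Forehand: 10p + 3(1−p) = 7p + 3; against Backhand: 7p + 8(1−p) = −p + 8.
Setting these equal: 7p + 3 = −p + 8 ⇒ 8p = 5 ⇒ p = 5/8, and the value is (7)·(5/8) + 3 = 59/8.
For the receiver: with q = P(Forehand), equating Wide's and Body's payoffs gives 3q + 7 = −5q + 8 ⇒ q = 1/8.

7/8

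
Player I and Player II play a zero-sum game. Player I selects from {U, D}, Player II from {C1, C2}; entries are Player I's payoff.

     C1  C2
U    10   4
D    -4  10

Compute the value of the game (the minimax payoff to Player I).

29/5

Row minima: U → 4, D → -4; maximin = 4.
Column maxima: C1 → 10, C2 → 10; minimax = 10.
4 ≠ 10, so there is no saddle point; optimal play is mixed.
Let Player I play U with probability p. Expected payoff against C1: 10p + (-4)(1−p) = 14p − 4; against C2: 4p + 10(1−p) = −6p + 10.
Setting these equal: 14p − 4 = −6p + 10 ⇒ 20p = 14 ⇒ p = 7/10, and the value is (14)·(7/10) − 4 = 29/5.
For Player II: with q = P(C1), equating U's and D's payoffs gives 6q + 4 = −14q + 10 ⇒ q = 3/10.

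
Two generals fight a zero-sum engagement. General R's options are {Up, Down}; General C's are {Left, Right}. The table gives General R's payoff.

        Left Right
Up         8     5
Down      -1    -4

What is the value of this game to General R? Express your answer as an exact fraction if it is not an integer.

Row minima: Up → 5, Down → -4; maximin = 5.
Column maxima: Left → 8, Right → 5; minimax = 5.
Since maximin = minimax = 5, there is a saddle point and the value is 5.

5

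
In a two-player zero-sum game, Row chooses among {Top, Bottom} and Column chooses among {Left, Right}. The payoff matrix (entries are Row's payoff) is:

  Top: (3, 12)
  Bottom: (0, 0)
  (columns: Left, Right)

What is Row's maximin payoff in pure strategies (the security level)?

Row minima: Top → 3, Bottom → 0.
The best of these is 3.

3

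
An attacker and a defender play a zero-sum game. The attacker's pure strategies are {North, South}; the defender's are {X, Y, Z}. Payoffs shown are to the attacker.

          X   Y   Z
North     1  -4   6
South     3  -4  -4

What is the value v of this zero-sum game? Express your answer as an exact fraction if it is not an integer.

-4

Row minima: North → -4, South → -4; maximin = -4.
Column maxima: X → 3, Y → -4, Z → 6; minimax = -4.
Since maximin = minimax = -4, there is a saddle point and the value is -4.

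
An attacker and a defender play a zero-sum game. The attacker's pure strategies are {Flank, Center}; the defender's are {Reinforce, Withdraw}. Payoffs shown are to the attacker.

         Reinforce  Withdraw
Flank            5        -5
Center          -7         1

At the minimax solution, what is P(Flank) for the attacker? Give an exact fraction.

4/9

Row minima: Flank → -5, Center → -7; maximin = -5.
Column maxima: Reinforce → 5, Withdraw → 1; minimax = 1.
-5 ≠ 1, so there is no saddle point; optimal play is mixed.
Let the attacker play Flank with probability p. Expected payoff against Reinforce: 5p + (-7)(1−p) = 12p − 7; against Withdraw: (-5)p + 1(1−p) = −6p + 1.
Setting these equal: 12p − 7 = −6p + 1 ⇒ 18p = 8 ⇒ p = 4/9, and the value is (12)·(4/9) − 7 = -5/3.
For the defender: with q = P(Reinforce), equating Flank's and Center's payoffs gives 10q − 5 = −8q + 1 ⇒ q = 1/3.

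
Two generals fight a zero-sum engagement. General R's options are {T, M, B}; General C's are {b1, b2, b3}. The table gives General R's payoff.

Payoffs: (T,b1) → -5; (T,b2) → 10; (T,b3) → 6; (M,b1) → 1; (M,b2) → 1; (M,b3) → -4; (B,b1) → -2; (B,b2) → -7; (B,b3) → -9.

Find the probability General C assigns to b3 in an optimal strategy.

3/8

Row minima: T → -5, M → -4, B → -9; maximin = -4.
Column maxima: b1 → 1, b2 → 10, b3 → 6; minimax = 1.
-4 ≠ 1, so there is no saddle point; optimal play is mixed.
B is strictly dominated by M, so General R never plays it.
b2 is strictly dominated by b3 (it gives General R strictly more in every row), so General C never plays it.
On the remaining 2×2 (T, M vs b1, b3):
Let General R play T with probability p. Expected payoff against b1: (-5)p + 1(1−p) = −6p + 1; against b3: 6p + (-4)(1−p) = 10p − 4.
Setting these equal: −6p + 1 = 10p − 4 ⇒ −16p = -5 ⇒ p = 5/16, and the value is (-6)·(5/16) + 1 = -7/8.
For General C: with q = P(b1), equating T's and M's payoffs gives −11q + 6 = 5q − 4 ⇒ q = 5/8.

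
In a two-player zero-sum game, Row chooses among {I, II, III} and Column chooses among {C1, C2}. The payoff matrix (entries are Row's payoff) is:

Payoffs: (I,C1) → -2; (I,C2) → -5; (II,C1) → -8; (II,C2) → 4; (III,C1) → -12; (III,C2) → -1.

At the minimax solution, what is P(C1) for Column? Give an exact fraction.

Row minima: I → -5, II → -8, III → -12; maximin = -5.
Column maxima: C1 → -2, C2 → 4; minimax = -2.
-5 ≠ -2, so there is no saddle point; optimal play is mixed.
III is strictly dominated by II, so Row never plays it.
On the remaining 2×2 (I, II vs C1, C2):
Let Row play I with probability p. Expected payoff against C1: (-2)p + (-8)(1−p) = 6p − 8; against C2: (-5)p + 4(1−p) = −9p + 4.
Setting these equal: 6p − 8 = −9p + 4 ⇒ 15p = 12 ⇒ p = 4/5, and the value is (6)·(4/5) − 8 = -16/5.
For Column: with q = P(C1), equating I's and II's payoffs gives 3q − 5 = −12q + 4 ⇒ q = 3/5.

3/5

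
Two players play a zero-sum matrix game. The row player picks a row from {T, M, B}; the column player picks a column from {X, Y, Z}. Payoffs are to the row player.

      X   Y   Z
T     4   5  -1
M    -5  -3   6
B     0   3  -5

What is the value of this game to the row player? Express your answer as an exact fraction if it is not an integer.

Row minima: T → -1, M → -5, B → -5; maximin = -1.
Column maxima: X → 4, Y → 5, Z → 6; minimax = 4.
-1 ≠ 4, so there is no saddle point; optimal play is mixed.
B is strictly dominated by T, so the row player never plays it.
Y is strictly dominated by X (it gives the row player strictly more in every row), so the column player never plays it.
On the remaining 2×2 (T, M vs X, Z):
Let the row player play T with probability p. Expected payoff against X: 4p + (-5)(1−p) = 9p − 5; against Z: (-1)p + 6(1−p) = −7p + 6.
Setting these equal: 9p − 5 = −7p + 6 ⇒ 16p = 11 ⇒ p = 11/16, and the value is (9)·(11/16) − 5 = 19/16.
For the column player: with q = P(X), equating T's and M's payoffs gives 5q − 1 = −11q + 6 ⇒ q = 7/16.

19/16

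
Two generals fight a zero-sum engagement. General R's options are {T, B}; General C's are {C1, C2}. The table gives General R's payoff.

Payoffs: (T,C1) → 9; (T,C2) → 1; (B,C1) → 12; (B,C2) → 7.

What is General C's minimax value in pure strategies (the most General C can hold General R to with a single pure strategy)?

7

Column maxima: C1 → 12, C2 → 7.
The smallest of these is 7.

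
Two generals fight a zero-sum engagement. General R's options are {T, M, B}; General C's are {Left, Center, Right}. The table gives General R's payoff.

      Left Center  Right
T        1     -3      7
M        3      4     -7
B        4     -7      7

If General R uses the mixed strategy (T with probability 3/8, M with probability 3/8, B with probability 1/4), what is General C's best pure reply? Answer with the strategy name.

Center

If General C plays Left, General R's expected payoff is (3/8)·1 + (3/8)·3 + (1/4)·4 = 5/2.
If General C plays Center, General R's expected payoff is (3/8)·(-3) + (3/8)·4 + (1/4)·(-7) = -11/8.
If General C plays Right, General R's expected payoff is (3/8)·7 + (3/8)·(-7) + (1/4)·7 = 7/4.
General C minimizes General R's payoff; the smallest is -11/8, so the best response is Center.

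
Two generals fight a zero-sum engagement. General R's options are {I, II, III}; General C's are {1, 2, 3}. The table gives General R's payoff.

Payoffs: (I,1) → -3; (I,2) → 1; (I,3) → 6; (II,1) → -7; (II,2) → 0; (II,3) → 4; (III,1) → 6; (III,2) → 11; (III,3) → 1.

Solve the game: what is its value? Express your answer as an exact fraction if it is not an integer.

Row minima: I → -3, II → -7, III → 1; maximin = 1.
Column maxima: 1 → 6, 2 → 11, 3 → 6; minimax = 6.
1 ≠ 6, so there is no saddle point; optimal play is mixed.
II is strictly dominated by I, so General R never plays it.
2 is strictly dominated by 1 (it gives General R strictly more in every row), so General C never plays it.
On the remaining 2×2 (I, III vs 1, 3):
Let General R play I with probability p. Expected payoff against 1: (-3)p + 6(1−p) = −9p + 6; against 3: 6p + 1(1−p) = 5p + 1.
Setting these equal: −9p + 6 = 5p + 1 ⇒ −14p = -5 ⇒ p = 5/14, and the value is (-9)·(5/14) + 6 = 39/14.
For General C: with q = P(1), equating I's and III's payoffs gives −9q + 6 = 5q + 1 ⇒ q = 5/14.

39/14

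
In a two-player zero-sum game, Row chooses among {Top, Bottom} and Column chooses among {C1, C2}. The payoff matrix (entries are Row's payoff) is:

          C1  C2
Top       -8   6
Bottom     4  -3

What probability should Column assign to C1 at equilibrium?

3/7

Row minima: Top → -8, Bottom → -3; maximin = -3.
Column maxima: C1 → 4, C2 → 6; minimax = 4.
-3 ≠ 4, so there is no saddle point; optimal play is mixed.
Let Row play Top with probability p. Expected payoff against C1: (-8)p + 4(1−p) = −12p + 4; against C2: 6p + (-3)(1−p) = 9p − 3.
Setting these equal: −12p + 4 = 9p − 3 ⇒ −21p = -7 ⇒ p = 1/3, and the value is (-12)·(1/3) + 4 = 0.
For Column: with q = P(C1), equating Top's and Bottom's payoffs gives −14q + 6 = 7q − 3 ⇒ q = 3/7.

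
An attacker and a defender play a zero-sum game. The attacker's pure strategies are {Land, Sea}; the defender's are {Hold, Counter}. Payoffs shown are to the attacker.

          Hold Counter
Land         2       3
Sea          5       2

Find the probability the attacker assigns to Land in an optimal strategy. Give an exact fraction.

3/4

Row minima: Land → 2, Sea → 2; maximin = 2.
Column maxima: Hold → 5, Counter → 3; minimax = 3.
2 ≠ 3, so there is no saddle point; optimal play is mixed.
Let the attacker play Land with probability p. Expected payoff against Hold: 2p + 5(1−p) = −3p + 5; against Counter: 3p + 2(1−p) = p + 2.
Setting these equal: −3p + 5 = p + 2 ⇒ −4p = -3 ⇒ p = 3/4, and the value is (-3)·(3/4) + 5 = 11/4.
For the defender: with q = P(Hold), equating Land's and Sea's payoffs gives −q + 3 = 3q + 2 ⇒ q = 1/4.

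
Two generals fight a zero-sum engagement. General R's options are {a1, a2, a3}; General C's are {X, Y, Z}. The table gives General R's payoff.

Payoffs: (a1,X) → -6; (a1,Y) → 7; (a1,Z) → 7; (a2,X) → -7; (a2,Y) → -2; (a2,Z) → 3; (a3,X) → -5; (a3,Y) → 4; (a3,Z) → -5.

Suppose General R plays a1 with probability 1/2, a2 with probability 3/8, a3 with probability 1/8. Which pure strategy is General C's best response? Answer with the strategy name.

If General C plays X, General R's expected payoff is (1/2)·(-6) + (3/8)·(-7) + (1/8)·(-5) = -25/4.
If General C plays Y, General R's expected payoff is (1/2)·7 + (3/8)·(-2) + (1/8)·4 = 13/4.
If General C plays Z, General R's expected payoff is (1/2)·7 + (3/8)·3 + (1/8)·(-5) = 4.
General C minimizes General R's payoff; the smallest is -25/4, so the best response is X.

X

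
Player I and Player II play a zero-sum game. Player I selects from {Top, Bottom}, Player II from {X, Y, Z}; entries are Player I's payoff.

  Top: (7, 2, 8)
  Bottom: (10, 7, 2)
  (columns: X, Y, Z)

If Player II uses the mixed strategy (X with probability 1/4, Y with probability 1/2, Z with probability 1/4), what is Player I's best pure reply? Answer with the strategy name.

Bottom

Expected payoff of Top: (1/4)·7 + (1/2)·2 + (1/4)·8 = 19/4.
Expected payoff of Bottom: (1/4)·10 + (1/2)·7 + (1/4)·2 = 13/2.
The largest is 13/2, so Player I's best response is Bottom.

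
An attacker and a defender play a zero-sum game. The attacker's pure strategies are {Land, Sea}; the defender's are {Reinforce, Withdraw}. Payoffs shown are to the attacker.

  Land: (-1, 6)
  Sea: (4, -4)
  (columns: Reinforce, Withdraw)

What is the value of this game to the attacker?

4/3

Row minima: Land → -1, Sea → -4; maximin = -1.
Column maxima: Reinforce → 4, Withdraw → 6; minimax = 4.
-1 ≠ 4, so there is no saddle point; optimal play is mixed.
Let the attacker play Land with probability p. Expected payoff against Reinforce: (-1)p + 4(1−p) = −5p + 4; against Withdraw: 6p + (-4)(1−p) = 10p − 4.
Setting these equal: −5p + 4 = 10p − 4 ⇒ −15p = -8 ⇒ p = 8/15, and the value is (-5)·(8/15) + 4 = 4/3.
For the defender: with q = P(Reinforce), equating Land's and Sea's payoffs gives −7q + 6 = 8q − 4 ⇒ q = 2/3.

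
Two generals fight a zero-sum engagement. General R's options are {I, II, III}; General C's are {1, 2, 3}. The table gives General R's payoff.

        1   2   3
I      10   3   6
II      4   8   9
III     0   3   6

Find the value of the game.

Row minima: I → 3, II → 4, III → 0; maximin = 4.
Column maxima: 1 → 10, 2 → 8, 3 → 9; minimax = 8.
4 ≠ 8, so there is no saddle point; optimal play is mixed.
III is strictly dominated by II, so General R never plays it.
3 is strictly dominated by 2 (it gives General R strictly more in every row), so General C never plays it.
On the remaining 2×2 (I, II vs 1, 2):
Let General R play I with probability p. Expected payoff against 1: 10p + 4(1−p) = 6p + 4; against 2: 3p + 8(1−p) = −5p + 8.
Setting these equal: 6p + 4 = −5p + 8 ⇒ 11p = 4 ⇒ p = 4/11, and the value is (6)·(4/11) + 4 = 68/11.
For General C: with q = P(1), equating I's and II's payoffs gives 7q + 3 = −4q + 8 ⇒ q = 5/11.

68/11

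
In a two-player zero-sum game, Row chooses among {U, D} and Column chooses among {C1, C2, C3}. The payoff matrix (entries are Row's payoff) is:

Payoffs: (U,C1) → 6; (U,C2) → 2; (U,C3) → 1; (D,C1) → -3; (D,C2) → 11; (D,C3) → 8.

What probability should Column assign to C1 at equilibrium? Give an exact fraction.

7/16

Row minima: U → 1, D → -3; maximin = 1.
Column maxima: C1 → 6, C2 → 11, C3 → 8; minimax = 6.
1 ≠ 6, so there is no saddle point; optimal play is mixed.
C2 is strictly dominated by C3 (it gives Row strictly more in every row), so Column never plays it.
On the remaining 2×2 (U, D vs C1, C3):
Let Row play U with probability p. Expected payoff against C1: 6p + (-3)(1−p) = 9p − 3; against C3: 1p + 8(1−p) = −7p + 8.
Setting these equal: 9p − 3 = −7p + 8 ⇒ 16p = 11 ⇒ p = 11/16, and the value is (9)·(11/16) − 3 = 51/16.
For Column: with q = P(C1), equating U's and D's payoffs gives 5q + 1 = −11q + 8 ⇒ q = 7/16.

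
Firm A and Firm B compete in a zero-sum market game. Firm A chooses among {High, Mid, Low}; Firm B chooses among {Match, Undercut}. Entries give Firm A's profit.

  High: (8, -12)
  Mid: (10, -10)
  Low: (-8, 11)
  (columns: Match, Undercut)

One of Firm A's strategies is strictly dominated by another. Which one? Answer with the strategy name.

Mid gives a strictly higher payoff than High against every column: 10 > 8, -10 > -12.
So High is strictly dominated and Firm A never plays it.

High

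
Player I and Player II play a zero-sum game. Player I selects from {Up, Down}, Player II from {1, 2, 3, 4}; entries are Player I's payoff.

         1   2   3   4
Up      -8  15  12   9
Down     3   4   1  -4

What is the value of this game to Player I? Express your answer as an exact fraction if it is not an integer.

-5/24

Row minima: Up → -8, Down → -4; maximin = -4.
Column maxima: 1 → 3, 2 → 15, 3 → 12, 4 → 9; minimax = 3.
-4 ≠ 3, so there is no saddle point; optimal play is mixed.
2 is strictly dominated by 1 (it gives Player I strictly more in every row), so Player II never plays it.
3 is strictly dominated by 4 (it gives Player I strictly more in every row), so Player II never plays it.
On the remaining 2×2 (Up, Down vs 1, 4):
Let Player I play Up with probability p. Expected payoff against 1: (-8)p + 3(1−p) = −11p + 3; against 4: 9p + (-4)(1−p) = 13p − 4.
Setting these equal: −11p + 3 = 13p − 4 ⇒ −24p = -7 ⇒ p = 7/24, and the value is (-11)·(7/24) + 3 = -5/24.
For Player II: with q = P(1), equating Up's and Down's payoffs gives −17q + 9 = 7q − 4 ⇒ q = 13/24.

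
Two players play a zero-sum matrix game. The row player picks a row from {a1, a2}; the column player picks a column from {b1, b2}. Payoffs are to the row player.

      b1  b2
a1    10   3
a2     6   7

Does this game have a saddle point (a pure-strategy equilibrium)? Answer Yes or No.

Row minima: a1 → 3, a2 → 6; maximin = 6.
Column maxima: b1 → 10, b2 → 7; minimax = 7.
6 ≠ 7, so no pure-strategy equilibrium exists.

No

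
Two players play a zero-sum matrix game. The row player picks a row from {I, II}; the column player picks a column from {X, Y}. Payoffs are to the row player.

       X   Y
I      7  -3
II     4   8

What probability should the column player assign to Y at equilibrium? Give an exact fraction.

3/14

Row minima: I → -3, II → 4; maximin = 4.
Column maxima: X → 7, Y → 8; minimax = 7.
4 ≠ 7, so there is no saddle point; optimal play is mixed.
Let the row player play I with probability p. Expected payoff against X: 7p + 4(1−p) = 3p + 4; against Y: (-3)p + 8(1−p) = −11p + 8.
Setting these equal: 3p + 4 = −11p + 8 ⇒ 14p = 4 ⇒ p = 2/7, and the value is (3)·(2/7) + 4 = 34/7.
For the column player: with q = P(X), equating I's and II's payoffs gives 10q − 3 = −4q + 8 ⇒ q = 11/14.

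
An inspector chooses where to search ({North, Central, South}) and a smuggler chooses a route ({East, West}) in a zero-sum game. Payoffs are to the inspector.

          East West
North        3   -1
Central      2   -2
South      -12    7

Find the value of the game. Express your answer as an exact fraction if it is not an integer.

9/23

Row minima: North → -1, Central → -2, South → -12; maximin = -1.
Column maxima: East → 3, West → 7; minimax = 3.
-1 ≠ 3, so there is no saddle point; optimal play is mixed.
Central is strictly dominated by North, so the inspector never plays it.
On the remaining 2×2 (North, South vs East, West):
Let the inspector play North with probability p. Expected payoff against East: 3p + (-12)(1−p) = 15p − 12; against West: (-1)p + 7(1−p) = −8p + 7.
Setting these equal: 15p − 12 = −8p + 7 ⇒ 23p = 19 ⇒ p = 19/23, and the value is (15)·(19/23) − 12 = 9/23.
For the smuggler: with q = P(East), equating North's and South's payoffs gives 4q − 1 = −19q + 7 ⇒ q = 8/23.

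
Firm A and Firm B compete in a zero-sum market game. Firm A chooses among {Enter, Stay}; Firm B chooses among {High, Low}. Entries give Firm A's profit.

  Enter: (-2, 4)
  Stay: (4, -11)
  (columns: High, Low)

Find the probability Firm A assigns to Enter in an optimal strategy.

5/7

Row minima: Enter → -2, Stay → -11; maximin = -2.
Column maxima: High → 4, Low → 4; minimax = 4.
-2 ≠ 4, so there is no saddle point; optimal play is mixed.
Let Firm A play Enter with probability p. Expected payoff against High: (-2)p + 4(1−p) = −6p + 4; against Low: 4p + (-11)(1−p) = 15p − 11.
Setting these equal: −6p + 4 = 15p − 11 ⇒ −21p = -15 ⇒ p = 5/7, and the value is (-6)·(5/7) + 4 = -2/7.
For Firm B: with q = P(High), equating Enter's and Stay's payoffs gives −6q + 4 = 15q − 11 ⇒ q = 5/7.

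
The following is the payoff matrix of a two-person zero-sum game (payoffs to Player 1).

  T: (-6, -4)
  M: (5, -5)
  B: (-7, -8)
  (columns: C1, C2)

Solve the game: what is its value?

Row minima: T → -6, M → -5, B → -8; maximin = -5.
Column maxima: C1 → 5, C2 → -4; minimax = -4.
-5 ≠ -4, so there is no saddle point; optimal play is mixed.
B is strictly dominated by T, so Player 1 never plays it.
On the remaining 2×2 (T, M vs C1, C2):
Let Player 1 play T with probability p. Expected payoff against C1: (-6)p + 5(1−p) = −11p + 5; against C2: (-4)p + (-5)(1−p) = p − 5.
Setting these equal: −11p + 5 = p − 5 ⇒ −12p = -10 ⇒ p = 5/6, and the value is (-11)·(5/6) + 5 = -25/6.
For Player 2: with q = P(C1), equating T's and M's payoffs gives −2q − 4 = 10q − 5 ⇒ q = 1/12.

-25/6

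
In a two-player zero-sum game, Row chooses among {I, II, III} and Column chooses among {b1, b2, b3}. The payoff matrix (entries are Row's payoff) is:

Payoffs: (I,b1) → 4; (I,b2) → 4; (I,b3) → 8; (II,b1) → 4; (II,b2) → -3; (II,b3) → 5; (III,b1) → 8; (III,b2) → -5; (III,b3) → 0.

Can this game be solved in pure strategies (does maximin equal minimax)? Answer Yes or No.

Row minima: I → 4, II → -3, III → -5; maximin = 4.
Column maxima: b1 → 8, b2 → 4, b3 → 8; minimax = 4.
maximin = minimax = 4, so a saddle point exists.

Yes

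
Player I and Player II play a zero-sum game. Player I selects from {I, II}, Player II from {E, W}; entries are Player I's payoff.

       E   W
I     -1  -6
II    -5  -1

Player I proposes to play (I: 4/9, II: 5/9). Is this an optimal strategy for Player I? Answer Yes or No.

Yes

Against E this mix gives (4/9)·(-1) + (5/9)·(-5) = -29/9.
Against W this mix gives (4/9)·(-6) + (5/9)·(-1) = -29/9.
All of Player II's active replies (E, W) yield -29/9, and no column does worse for Player I. The mix makes Player II indifferent and guarantees -29/9, so it is optimal.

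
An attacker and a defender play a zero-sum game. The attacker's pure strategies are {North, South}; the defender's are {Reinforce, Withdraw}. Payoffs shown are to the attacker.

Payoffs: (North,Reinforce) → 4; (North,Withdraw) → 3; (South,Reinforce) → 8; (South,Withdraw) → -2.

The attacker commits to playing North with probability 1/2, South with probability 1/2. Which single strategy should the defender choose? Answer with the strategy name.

Withdraw

If the defender plays Reinforce, the attacker's expected payoff is (1/2)·4 + (1/2)·8 = 6.
If the defender plays Withdraw, the attacker's expected payoff is (1/2)·3 + (1/2)·(-2) = 1/2.
The defender minimizes the attacker's payoff; the smallest is 1/2, so the best response is Withdraw.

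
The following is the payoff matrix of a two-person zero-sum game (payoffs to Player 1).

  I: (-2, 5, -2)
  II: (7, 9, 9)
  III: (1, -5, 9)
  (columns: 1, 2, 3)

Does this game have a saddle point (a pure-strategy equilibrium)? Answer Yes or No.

Row minima: I → -2, II → 7, III → -5; maximin = 7.
Column maxima: 1 → 7, 2 → 9, 3 → 9; minimax = 7.
maximin = minimax = 7, so a saddle point exists.

Yes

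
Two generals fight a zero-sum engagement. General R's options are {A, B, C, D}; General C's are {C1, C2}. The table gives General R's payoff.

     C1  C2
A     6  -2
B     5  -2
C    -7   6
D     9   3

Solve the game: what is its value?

75/19

Row minima: A → -2, B → -2, C → -7, D → 3; maximin = 3.
Column maxima: C1 → 9, C2 → 6; minimax = 6.
3 ≠ 6, so there is no saddle point; optimal play is mixed.
A is strictly dominated by D, so General R never plays it.
B is strictly dominated by D, so General R never plays it.
On the remaining 2×2 (C, D vs C1, C2):
Let General R play C with probability p. Expected payoff against C1: (-7)p + 9(1−p) = −16p + 9; against C2: 6p + 3(1−p) = 3p + 3.
Setting these equal: −16p + 9 = 3p + 3 ⇒ −19p = -6 ⇒ p = 6/19, and the value is (-16)·(6/19) + 9 = 75/19.
For General C: with q = P(C1), equating C's and D's payoffs gives −13q + 6 = 6q + 3 ⇒ q = 3/19.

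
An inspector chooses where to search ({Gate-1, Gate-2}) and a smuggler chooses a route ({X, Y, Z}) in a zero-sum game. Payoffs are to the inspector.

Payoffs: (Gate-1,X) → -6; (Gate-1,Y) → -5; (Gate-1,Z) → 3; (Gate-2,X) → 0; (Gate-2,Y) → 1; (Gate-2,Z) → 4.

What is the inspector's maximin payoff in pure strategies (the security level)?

0

Row minima: Gate-1 → -6, Gate-2 → 0.
The best of these is 0.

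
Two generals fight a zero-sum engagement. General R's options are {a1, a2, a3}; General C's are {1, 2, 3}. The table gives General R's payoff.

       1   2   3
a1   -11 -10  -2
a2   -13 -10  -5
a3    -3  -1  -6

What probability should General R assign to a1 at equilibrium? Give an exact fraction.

1/4

Row minima: a1 → -11, a2 → -13, a3 → -6; maximin = -6.
Column maxima: 1 → -3, 2 → -1, 3 → -2; minimax = -3.
-6 ≠ -3, so there is no saddle point; optimal play is mixed.
2 is strictly dominated by 1 (it gives General R strictly more in every row), so General C never plays it.
With 2 eliminated, a2 is strictly dominated by a1 (a1 gives General R strictly more in every remaining column), so General R never plays it.
On the remaining 2×2 (a1, a3 vs 1, 3):
Let General R play a1 with probability p. Expected payoff against 1: (-11)p + (-3)(1−p) = −8p − 3; against 3: (-2)p + (-6)(1−p) = 4p − 6.
Setting these equal: −8p − 3 = 4p − 6 ⇒ −12p = -3 ⇒ p = 1/4, and the value is (-8)·(1/4) − 3 = -5.
For General C: with q = P(1), equating a1's and a3's payoffs gives −9q − 2 = 3q − 6 ⇒ q = 1/3.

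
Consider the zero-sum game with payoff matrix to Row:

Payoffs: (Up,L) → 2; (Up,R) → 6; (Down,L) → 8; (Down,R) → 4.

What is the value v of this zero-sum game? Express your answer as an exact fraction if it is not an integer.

5

Row minima: Up → 2, Down → 4; maximin = 4.
Column maxima: L → 8, R → 6; minimax = 6.
4 ≠ 6, so there is no saddle point; optimal play is mixed.
Let Row play Up with probability p. Expected payoff against L: 2p + 8(1−p) = −6p + 8; against R: 6p + 4(1−p) = 2p + 4.
Setting these equal: −6p + 8 = 2p + 4 ⇒ −8p = -4 ⇒ p = 1/2, and the value is (-6)·(1/2) + 8 = 5.
For Column: with q = P(L), equating Up's and Down's payoffs gives −4q + 6 = 4q + 4 ⇒ q = 1/4.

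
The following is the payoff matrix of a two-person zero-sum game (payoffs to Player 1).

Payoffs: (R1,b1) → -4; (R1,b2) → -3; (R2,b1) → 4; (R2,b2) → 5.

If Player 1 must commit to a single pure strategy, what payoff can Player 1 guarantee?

Row minima: R1 → -4, R2 → 4.
The best of these is 4.

4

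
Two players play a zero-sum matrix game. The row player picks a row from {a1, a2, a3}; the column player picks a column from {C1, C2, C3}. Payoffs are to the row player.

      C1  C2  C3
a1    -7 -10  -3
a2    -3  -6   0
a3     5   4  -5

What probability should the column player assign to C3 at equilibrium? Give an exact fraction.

2/3

Row minima: a1 → -10, a2 → -6, a3 → -5; maximin = -5.
Column maxima: C1 → 5, C2 → 4, C3 → 0; minimax = 0.
-5 ≠ 0, so there is no saddle point; optimal play is mixed.
a1 is strictly dominated by a2, so the row player never plays it.
C1 is strictly dominated by C2 (it gives the row player strictly more in every row), so the column player never plays it.
On the remaining 2×2 (a2, a3 vs C2, C3):
Let the row player play a2 with probability p. Expected payoff against C2: (-6)p + 4(1−p) = −10p + 4; against C3: 0p + (-5)(1−p) = 5p − 5.
Setting these equal: −10p + 4 = 5p − 5 ⇒ −15p = -9 ⇒ p = 3/5, and the value is (-10)·(3/5) + 4 = -2.
For the column player: with q = P(C2), equating a2's and a3's payoffs gives −6q = 9q − 5 ⇒ q = 1/3.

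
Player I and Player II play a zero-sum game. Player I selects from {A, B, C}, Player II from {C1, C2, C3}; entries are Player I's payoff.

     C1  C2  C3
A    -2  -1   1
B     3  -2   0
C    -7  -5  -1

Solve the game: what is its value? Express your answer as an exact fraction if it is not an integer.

Row minima: A → -2, B → -2, C → -7; maximin = -2.
Column maxima: C1 → 3, C2 → -1, C3 → 1; minimax = -1.
-2 ≠ -1, so there is no saddle point; optimal play is mixed.
C is strictly dominated by A, so Player I never plays it.
C3 is strictly dominated by C2 (it gives Player I strictly more in every row), so Player II never plays it.
On the remaining 2×2 (A, B vs C1, C2):
Let Player I play A with probability p. Expected payoff against C1: (-2)p + 3(1−p) = −5p + 3; against C2: (-1)p + (-2)(1−p) = p − 2.
Setting these equal: −5p + 3 = p − 2 ⇒ −6p = -5 ⇒ p = 5/6, and the value is (-5)·(5/6) + 3 = -7/6.
For Player II: with q = P(C1), equating A's and B's payoffs gives −q − 1 = 5q − 2 ⇒ q = 1/6.

-7/6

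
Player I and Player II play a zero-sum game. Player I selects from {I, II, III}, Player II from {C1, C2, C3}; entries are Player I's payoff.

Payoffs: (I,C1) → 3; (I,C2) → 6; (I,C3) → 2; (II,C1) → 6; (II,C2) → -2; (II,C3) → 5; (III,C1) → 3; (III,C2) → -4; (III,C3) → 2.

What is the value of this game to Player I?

34/11

Row minima: I → 2, II → -2, III → -4; maximin = 2.
Column maxima: C1 → 6, C2 → 6, C3 → 5; minimax = 5.
2 ≠ 5, so there is no saddle point; optimal play is mixed.
III is strictly dominated by II, so Player I never plays it.
C1 is strictly dominated by C3 (it gives Player I strictly more in every row), so Player II never plays it.
On the remaining 2×2 (I, II vs C2, C3):
Let Player I play I with probability p. Expected payoff against C2: 6p + (-2)(1−p) = 8p − 2; against C3: 2p + 5(1−p) = −3p + 5.
Setting these equal: 8p − 2 = −3p + 5 ⇒ 11p = 7 ⇒ p = 7/11, and the value is (8)·(7/11) − 2 = 34/11.
For Player II: with q = P(C2), equating I's and II's payoffs gives 4q + 2 = −7q + 5 ⇒ q = 3/11.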